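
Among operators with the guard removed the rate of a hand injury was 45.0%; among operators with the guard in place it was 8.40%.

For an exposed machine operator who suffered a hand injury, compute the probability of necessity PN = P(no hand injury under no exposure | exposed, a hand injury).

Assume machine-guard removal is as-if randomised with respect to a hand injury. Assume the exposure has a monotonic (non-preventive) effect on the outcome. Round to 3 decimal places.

PN ≈ 0.813

p₁ = 0.45, p₀ = 0.084.
Under exogeneity and monotonicity, PN = (p₁ − p₀) / p₁.
PN = (0.45 − 0.084) / 0.45 = 0.366 / 0.45 ≈ 0.8133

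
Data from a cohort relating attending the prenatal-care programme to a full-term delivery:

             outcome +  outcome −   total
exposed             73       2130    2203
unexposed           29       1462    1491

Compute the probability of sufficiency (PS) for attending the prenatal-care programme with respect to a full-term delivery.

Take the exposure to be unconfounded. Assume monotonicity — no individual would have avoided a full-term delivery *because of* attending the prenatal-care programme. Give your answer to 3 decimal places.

p₁ = P(outcome | exposed) = 73/2203 = 0.033137
p₀ = P(outcome | unexposed) = 29/1491 = 0.01945
Under exogeneity and monotonicity, PS = (p₁ − p₀) / (1 − p₀).
PS = (0.033137 − 0.01945) / (1 − 0.01945) = 0.013687 / 0.98055 ≈ 0.0140

PS ≈ 0.014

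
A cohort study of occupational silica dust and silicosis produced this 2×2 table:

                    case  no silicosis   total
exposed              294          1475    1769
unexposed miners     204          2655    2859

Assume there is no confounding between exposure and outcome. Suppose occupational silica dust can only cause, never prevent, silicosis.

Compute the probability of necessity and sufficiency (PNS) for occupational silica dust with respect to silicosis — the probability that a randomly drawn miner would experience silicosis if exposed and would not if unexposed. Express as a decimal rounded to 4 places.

PNS ≈ 0.0948

p₁ = P(outcome | exposed) = 294/1769 = 0.1662
p₀ = P(outcome | unexposed) = 204/2859 = 0.071354
Under exogeneity and monotonicity, PNS = p₁ − p₀.
PNS = 0.1662 − 0.071354 = 0.094842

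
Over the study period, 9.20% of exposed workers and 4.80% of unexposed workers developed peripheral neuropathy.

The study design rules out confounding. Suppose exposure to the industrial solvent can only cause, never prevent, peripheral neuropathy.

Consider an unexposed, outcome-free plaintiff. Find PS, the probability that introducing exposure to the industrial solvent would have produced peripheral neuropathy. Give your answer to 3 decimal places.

p₁ = 0.092, p₀ = 0.048.
Under exogeneity and monotonicity, PS = (p₁ − p₀) / (1 − p₀).
PS = (0.092 − 0.048) / (1 − 0.048) = 0.044 / 0.952 ≈ 0.0462

PS ≈ 0.046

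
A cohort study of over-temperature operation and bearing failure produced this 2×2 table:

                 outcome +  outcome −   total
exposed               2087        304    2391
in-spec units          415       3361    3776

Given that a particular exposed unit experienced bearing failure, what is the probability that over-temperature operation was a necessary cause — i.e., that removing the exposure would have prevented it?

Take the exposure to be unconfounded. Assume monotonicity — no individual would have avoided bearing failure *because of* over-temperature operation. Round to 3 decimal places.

PN ≈ 0.874

p₁ = P(outcome | exposed) = 2087/2391 = 0.87286
p₀ = P(outcome | unexposed) = 415/3776 = 0.1099
Under exogeneity and monotonicity, PN = (p₁ − p₀)/p₁.
PN = (0.87286 − 0.1099) / 0.87286 ≈ 0.8741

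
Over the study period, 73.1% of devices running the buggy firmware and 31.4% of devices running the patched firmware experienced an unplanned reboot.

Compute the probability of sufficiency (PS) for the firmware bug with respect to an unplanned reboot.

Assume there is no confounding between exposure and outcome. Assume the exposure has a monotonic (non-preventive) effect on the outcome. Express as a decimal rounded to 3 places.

p₁ = 0.731, p₀ = 0.314.
Under exogeneity and monotonicity, PS = (p₁ − p₀) / (1 − p₀).
PS = (0.731 − 0.314) / (1 − 0.314) = 0.417 / 0.686 ≈ 0.6079

PS ≈ 0.608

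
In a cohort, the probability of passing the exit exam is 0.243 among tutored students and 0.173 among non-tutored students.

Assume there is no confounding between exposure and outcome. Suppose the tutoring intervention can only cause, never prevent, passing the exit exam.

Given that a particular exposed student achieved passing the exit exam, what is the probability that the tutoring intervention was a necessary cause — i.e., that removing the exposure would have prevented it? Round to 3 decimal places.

Let p₁ = 0.243, p₀ = 0.173.
Under exogeneity and monotonicity, PN = (p₁ − p₀) / p₁.
PN = (0.243 − 0.173) / 0.243 = 0.07 / 0.243 ≈ 0.2881

PN ≈ 0.288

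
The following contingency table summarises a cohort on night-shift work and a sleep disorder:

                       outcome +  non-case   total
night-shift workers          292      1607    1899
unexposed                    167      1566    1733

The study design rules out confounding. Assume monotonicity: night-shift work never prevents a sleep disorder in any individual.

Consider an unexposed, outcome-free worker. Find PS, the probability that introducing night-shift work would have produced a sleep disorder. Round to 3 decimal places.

PS ≈ 0.064

p₁ = P(outcome | exposed) = 292/1899 = 0.15377
p₀ = P(outcome | unexposed) = 167/1733 = 0.096365
Under exogeneity and monotonicity, PS = (p₁ − p₀)/(1 − p₀).
PS = (0.15377 − 0.096365) / 0.90364 ≈ 0.0635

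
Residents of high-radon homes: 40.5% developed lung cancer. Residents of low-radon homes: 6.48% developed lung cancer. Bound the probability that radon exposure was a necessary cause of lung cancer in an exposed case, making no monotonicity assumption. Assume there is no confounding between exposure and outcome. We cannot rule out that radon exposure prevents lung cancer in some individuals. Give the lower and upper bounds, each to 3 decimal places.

0.840 ≤ PN ≤ 1.000

p₁ = 0.405, p₀ = 0.0648.
Under exogeneity alone the bounds on PN are max{0,(p₁−p₀)/p₁} ≤ PN ≤ min{1,(1−p₀)/p₁}.
  lower = (p₁ − p₀)/p₁ = 0.3402 / 0.405 ≈ 0.8400
  upper = min{1, (1 − p₀)/p₁} = 0.9352 / 0.405 ≈ 2.3091 → capped at 1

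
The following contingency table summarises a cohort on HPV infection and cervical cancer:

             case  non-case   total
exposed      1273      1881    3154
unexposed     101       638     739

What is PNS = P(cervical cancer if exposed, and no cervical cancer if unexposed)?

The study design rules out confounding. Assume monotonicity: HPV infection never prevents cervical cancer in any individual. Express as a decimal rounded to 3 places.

PNS ≈ 0.267

p₁ = P(outcome | exposed) = 1273/3154 = 0.40361
p₀ = P(outcome | unexposed) = 101/739 = 0.13667
Under exogeneity and monotonicity, PNS = p₁ − p₀.
PNS = 0.40361 − 0.13667 = 0.26694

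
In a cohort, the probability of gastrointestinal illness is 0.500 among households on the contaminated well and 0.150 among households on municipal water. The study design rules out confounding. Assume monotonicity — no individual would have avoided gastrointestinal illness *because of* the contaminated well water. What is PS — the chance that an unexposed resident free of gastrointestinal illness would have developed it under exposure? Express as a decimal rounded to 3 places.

PS ≈ 0.412

Let p₁ = 0.5, p₀ = 0.15.
Under exogeneity and monotonicity, PS = (p₁ − p₀) / (1 − p₀).
PS = (0.5 − 0.15) / (1 − 0.15) = 0.35 / 0.85 ≈ 0.4118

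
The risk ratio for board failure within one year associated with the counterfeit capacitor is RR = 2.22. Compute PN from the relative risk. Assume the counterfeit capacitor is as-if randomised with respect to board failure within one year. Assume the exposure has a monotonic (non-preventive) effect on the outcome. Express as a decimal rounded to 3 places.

Under exogeneity and monotonicity, PN = (RR − 1) / RR = 1 − 1/RR.
PN = (2.22 − 1) / 2.22 = 1.22 / 2.22 ≈ 0.5495

PN ≈ 0.550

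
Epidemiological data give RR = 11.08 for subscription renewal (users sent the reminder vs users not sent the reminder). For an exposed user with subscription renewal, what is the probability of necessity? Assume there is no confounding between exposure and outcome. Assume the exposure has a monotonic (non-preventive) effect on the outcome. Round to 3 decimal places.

PN ≈ 0.910

Under exogeneity and monotonicity, PN = (RR − 1) / RR = 1 − 1/RR.
PN = (11.08 − 1) / 11.08 = 10.08 / 11.08 ≈ 0.9097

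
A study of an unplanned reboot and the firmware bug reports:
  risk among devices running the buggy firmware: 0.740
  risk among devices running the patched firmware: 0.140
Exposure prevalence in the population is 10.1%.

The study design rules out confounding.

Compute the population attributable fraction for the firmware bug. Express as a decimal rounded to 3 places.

PAF ≈ 0.302

Let p₁ = 0.74, p₀ = 0.14.
Overall risk P(Y=1) = π·p₁ + (1−π)·p₀ = 0.101×0.74 + 0.899×0.14 = 0.2006.
Under exogeneity, PAF = [P(Y=1) − p₀] / P(Y=1).
PAF = (0.2006 − 0.14) / 0.2006 ≈ 0.3021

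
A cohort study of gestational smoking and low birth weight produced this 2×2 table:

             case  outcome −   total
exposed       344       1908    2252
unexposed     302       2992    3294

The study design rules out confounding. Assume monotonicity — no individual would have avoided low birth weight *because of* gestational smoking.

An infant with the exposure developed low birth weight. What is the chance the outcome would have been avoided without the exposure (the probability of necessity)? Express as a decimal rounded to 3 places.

p₁ = P(outcome | exposed) = 344/2252 = 0.15275
p₀ = P(outcome | unexposed) = 302/3294 = 0.091682
Under exogeneity and monotonicity, PN = (p₁ − p₀)/p₁.
PN = (0.15275 − 0.091682) / 0.15275 ≈ 0.3998

PN ≈ 0.400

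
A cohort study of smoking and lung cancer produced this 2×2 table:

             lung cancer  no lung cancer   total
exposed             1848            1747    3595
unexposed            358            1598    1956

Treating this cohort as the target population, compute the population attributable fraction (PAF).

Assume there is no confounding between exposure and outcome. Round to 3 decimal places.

PAF ≈ 0.539

p₁ = P(outcome | exposed) = 1848/3595 = 0.51405
p₀ = P(outcome | unexposed) = 358/1956 = 0.18303
Exposure prevalence π = 3595/5551 = 0.64763; overall risk P(Y=1) = 0.39741.
Under exogeneity, PAF = [P(Y=1) − p₀]/P(Y=1).
PAF = (0.39741 − 0.18303) / 0.39741 ≈ 0.5394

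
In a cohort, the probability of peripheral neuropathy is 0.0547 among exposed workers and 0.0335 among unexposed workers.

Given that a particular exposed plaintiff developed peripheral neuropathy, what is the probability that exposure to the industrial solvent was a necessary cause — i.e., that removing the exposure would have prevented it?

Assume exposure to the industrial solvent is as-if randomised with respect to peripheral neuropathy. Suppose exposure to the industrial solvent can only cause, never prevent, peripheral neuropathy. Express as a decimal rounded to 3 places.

Let p₁ = 0.0547, p₀ = 0.0335.
Under exogeneity and monotonicity, PN = (p₁ − p₀) / p₁.
PN = (0.0547 − 0.0335) / 0.0547 = 0.0212 / 0.0547 ≈ 0.3876

PN ≈ 0.388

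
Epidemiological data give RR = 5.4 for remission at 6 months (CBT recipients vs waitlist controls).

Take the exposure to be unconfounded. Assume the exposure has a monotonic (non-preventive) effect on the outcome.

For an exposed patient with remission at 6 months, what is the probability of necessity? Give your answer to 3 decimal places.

Under exogeneity and monotonicity, PN = (RR − 1) / RR = 1 − 1/RR.
PN = (5.4 − 1) / 5.4 = 4.4 / 5.4 ≈ 0.8148

PN ≈ 0.815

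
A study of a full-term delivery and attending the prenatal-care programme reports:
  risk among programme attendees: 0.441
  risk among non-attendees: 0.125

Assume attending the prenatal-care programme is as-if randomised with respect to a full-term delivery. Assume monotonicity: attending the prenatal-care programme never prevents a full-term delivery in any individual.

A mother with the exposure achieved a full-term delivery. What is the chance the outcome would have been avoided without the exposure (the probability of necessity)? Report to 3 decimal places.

Let p₁ = 0.441, p₀ = 0.125.
Under exogeneity and monotonicity, PN = (p₁ − p₀) / p₁.
PN = (0.441 − 0.125) / 0.441 = 0.316 / 0.441 ≈ 0.7166

PN ≈ 0.717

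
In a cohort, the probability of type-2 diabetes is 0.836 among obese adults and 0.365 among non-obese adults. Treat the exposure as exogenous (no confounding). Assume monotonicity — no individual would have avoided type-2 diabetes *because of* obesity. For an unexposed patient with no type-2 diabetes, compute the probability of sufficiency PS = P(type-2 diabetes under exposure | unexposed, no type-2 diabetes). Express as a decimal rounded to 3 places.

Let p₁ = 0.836, p₀ = 0.365.
Under exogeneity and monotonicity, PS = (p₁ − p₀) / (1 − p₀).
PS = (0.836 − 0.365) / (1 − 0.365) = 0.471 / 0.635 ≈ 0.7417

PS ≈ 0.742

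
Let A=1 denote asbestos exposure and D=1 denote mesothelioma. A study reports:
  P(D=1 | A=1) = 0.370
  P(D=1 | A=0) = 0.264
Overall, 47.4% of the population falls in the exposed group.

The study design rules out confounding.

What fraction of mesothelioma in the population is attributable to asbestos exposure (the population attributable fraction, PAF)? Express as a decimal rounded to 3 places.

Let p₁ = 0.37, p₀ = 0.264.
Overall risk P(Y=1) = π·p₁ + (1−π)·p₀ = 0.474×0.37 + 0.526×0.264 = 0.31424.
Under exogeneity, PAF = [P(Y=1) − p₀] / P(Y=1).
PAF = (0.31424 − 0.264) / 0.31424 ≈ 0.1599

PAF ≈ 0.160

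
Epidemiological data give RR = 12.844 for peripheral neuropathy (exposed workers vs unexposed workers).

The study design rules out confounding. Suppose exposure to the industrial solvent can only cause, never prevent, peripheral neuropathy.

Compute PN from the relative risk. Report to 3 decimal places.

Under exogeneity and monotonicity, PN = (RR − 1) / RR = 1 − 1/RR.
PN = (12.844 − 1) / 12.844 = 11.84 / 12.844 ≈ 0.9221

PN ≈ 0.922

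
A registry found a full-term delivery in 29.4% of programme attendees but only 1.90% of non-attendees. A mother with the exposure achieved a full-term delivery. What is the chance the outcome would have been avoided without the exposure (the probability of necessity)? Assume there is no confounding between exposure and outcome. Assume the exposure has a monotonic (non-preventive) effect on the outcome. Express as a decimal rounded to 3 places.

p₁ = 0.294, p₀ = 0.019.
Under exogeneity and monotonicity, PN = (p₁ − p₀) / p₁.
PN = (0.294 − 0.019) / 0.294 = 0.275 / 0.294 ≈ 0.9354

PN ≈ 0.935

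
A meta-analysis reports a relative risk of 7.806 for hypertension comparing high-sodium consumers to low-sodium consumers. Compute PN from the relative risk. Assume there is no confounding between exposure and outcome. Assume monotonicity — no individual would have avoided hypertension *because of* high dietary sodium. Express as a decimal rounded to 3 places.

Under exogeneity and monotonicity, PN = (RR − 1) / RR = 1 − 1/RR.
PN = (7.806 − 1) / 7.806 = 6.806 / 7.806 ≈ 0.8719

PN ≈ 0.872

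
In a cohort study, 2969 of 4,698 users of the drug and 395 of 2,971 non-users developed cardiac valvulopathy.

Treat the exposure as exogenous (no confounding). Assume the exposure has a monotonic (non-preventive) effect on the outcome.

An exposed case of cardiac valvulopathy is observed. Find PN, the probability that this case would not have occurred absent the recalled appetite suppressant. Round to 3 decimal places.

p₁ = P(outcome | exposed) = 2969/4698 = 0.63197
p₀ = P(outcome | unexposed) = 395/2971 = 0.13295
Under exogeneity and monotonicity, PN = (p₁ − p₀) / p₁.
PN = (0.63197 − 0.13295) / 0.63197 = 0.49902 / 0.63197 ≈ 0.7896

PN ≈ 0.790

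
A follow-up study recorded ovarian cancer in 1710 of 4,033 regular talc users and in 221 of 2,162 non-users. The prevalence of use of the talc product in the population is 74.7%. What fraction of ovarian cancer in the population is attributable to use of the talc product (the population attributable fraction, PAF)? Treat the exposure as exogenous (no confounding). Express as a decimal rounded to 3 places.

PAF ≈ 0.702

p₁ = P(outcome | exposed) = 1710/4033 = 0.424
p₀ = P(outcome | unexposed) = 221/2162 = 0.10222
Overall risk P(Y=1) = π·p₁ + (1−π)·p₀ = 0.747×0.424 + 0.253×0.10222 = 0.34259.
Under exogeneity, PAF = [P(Y=1) − p₀] / P(Y=1).
PAF = (0.34259 − 0.10222) / 0.34259 ≈ 0.7016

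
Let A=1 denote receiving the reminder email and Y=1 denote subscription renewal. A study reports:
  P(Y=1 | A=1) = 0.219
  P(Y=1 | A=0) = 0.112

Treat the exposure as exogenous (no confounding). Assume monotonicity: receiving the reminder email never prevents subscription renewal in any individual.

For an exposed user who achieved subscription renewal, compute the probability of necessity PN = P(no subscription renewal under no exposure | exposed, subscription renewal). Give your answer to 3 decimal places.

Let p₁ = 0.219, p₀ = 0.112.
Under exogeneity and monotonicity, PN = (p₁ − p₀) / p₁.
PN = (0.219 − 0.112) / 0.219 = 0.107 / 0.219 ≈ 0.4886

PN ≈ 0.489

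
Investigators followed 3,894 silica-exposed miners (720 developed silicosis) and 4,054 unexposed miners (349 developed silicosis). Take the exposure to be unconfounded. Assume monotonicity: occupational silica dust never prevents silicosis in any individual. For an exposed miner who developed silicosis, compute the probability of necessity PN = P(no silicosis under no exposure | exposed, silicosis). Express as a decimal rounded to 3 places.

PN ≈ 0.534

p₁ = P(outcome | exposed) = 720/3894 = 0.1849
p₀ = P(outcome | unexposed) = 349/4054 = 0.086088
Under exogeneity and monotonicity, PN = (p₁ − p₀) / p₁.
PN = (0.1849 − 0.086088) / 0.1849 = 0.098812 / 0.1849 ≈ 0.5344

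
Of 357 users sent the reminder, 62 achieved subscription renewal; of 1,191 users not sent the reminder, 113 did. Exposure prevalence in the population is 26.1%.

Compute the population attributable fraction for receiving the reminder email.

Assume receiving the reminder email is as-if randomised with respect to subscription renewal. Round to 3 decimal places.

PAF ≈ 0.178

p₁ = P(outcome | exposed) = 62/357 = 0.17367
p₀ = P(outcome | unexposed) = 113/1191 = 0.094878
Overall risk P(Y=1) = π·p₁ + (1−π)·p₀ = 0.261×0.17367 + 0.739×0.094878 = 0.11544.
Under exogeneity, PAF = [P(Y=1) − p₀] / P(Y=1).
PAF = (0.11544 − 0.094878) / 0.11544 ≈ 0.1781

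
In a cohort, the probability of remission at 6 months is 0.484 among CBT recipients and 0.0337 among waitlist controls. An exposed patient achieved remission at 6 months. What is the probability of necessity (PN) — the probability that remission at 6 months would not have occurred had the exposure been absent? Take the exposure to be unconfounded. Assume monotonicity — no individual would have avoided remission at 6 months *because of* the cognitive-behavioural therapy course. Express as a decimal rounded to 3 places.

PN ≈ 0.930

Let p₁ = 0.484, p₀ = 0.0337.
Under exogeneity and monotonicity, PN = (p₁ − p₀) / p₁.
PN = (0.484 − 0.0337) / 0.484 = 0.4503 / 0.484 ≈ 0.9304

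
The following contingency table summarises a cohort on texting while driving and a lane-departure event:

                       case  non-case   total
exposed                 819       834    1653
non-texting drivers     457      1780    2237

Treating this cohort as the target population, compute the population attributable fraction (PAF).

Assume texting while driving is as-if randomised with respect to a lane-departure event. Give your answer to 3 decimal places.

PAF ≈ 0.377

p₁ = P(outcome | exposed) = 819/1653 = 0.49546
p₀ = P(outcome | unexposed) = 457/2237 = 0.20429
Exposure prevalence π = 1653/3890 = 0.42494; overall risk P(Y=1) = 0.32802.
Under exogeneity, PAF = [P(Y=1) − p₀]/P(Y=1).
PAF = (0.32802 − 0.20429) / 0.32802 ≈ 0.3772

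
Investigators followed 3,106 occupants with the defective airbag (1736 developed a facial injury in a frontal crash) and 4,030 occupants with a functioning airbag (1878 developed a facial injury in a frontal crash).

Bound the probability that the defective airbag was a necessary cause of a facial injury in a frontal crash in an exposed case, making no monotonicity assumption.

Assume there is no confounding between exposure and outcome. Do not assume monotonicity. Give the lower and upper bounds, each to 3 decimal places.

p₁ = P(outcome | exposed) = 1736/3106 = 0.55892
p₀ = P(outcome | unexposed) = 1878/4030 = 0.466
Under exogeneity alone the bounds on PN are max{0,(p₁−p₀)/p₁} ≤ PN ≤ min{1,(1−p₀)/p₁}.
  lower = (p₁ − p₀)/p₁ = 0.092913 / 0.55892 ≈ 0.1662
  upper = min{1, (1 − p₀)/p₁} = 0.534 / 0.55892 ≈ 0.9554

0.166 ≤ PN ≤ 0.955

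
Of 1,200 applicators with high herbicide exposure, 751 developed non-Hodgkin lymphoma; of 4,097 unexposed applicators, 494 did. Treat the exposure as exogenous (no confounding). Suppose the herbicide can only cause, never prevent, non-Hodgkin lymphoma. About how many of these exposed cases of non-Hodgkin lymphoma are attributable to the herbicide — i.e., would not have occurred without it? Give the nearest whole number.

p₁ = P(outcome | exposed) = 751/1200 = 0.62583
p₀ = P(outcome | unexposed) = 494/4097 = 0.12058
PN = (p₁ − p₀)/p₁ = (0.62583 − 0.12058) / 0.62583 ≈ 0.80734.
Attributable cases ≈ PN × (exposed cases) = 0.80734 × 751 ≈ 606.31.

about 606 cases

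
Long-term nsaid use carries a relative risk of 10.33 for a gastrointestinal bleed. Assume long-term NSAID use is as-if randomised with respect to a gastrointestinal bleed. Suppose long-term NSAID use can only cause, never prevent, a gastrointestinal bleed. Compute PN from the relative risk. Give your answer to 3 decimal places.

Under exogeneity and monotonicity, PN = (RR − 1) / RR = 1 − 1/RR.
PN = (10.33 − 1) / 10.33 = 9.33 / 10.33 ≈ 0.9032

PN ≈ 0.903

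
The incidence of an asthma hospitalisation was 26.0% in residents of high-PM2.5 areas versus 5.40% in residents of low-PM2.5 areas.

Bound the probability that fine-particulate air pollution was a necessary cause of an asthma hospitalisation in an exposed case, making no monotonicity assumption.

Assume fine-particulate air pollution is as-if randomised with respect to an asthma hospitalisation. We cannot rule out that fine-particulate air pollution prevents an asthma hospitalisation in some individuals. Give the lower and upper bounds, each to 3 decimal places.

0.792 ≤ PN ≤ 1.000

p₁ = 0.26, p₀ = 0.054.
Under exogeneity alone the bounds on PN are max{0,(p₁−p₀)/p₁} ≤ PN ≤ min{1,(1−p₀)/p₁}.
  lower = (p₁ − p₀)/p₁ = 0.206 / 0.26 ≈ 0.7923
  upper = min{1, (1 − p₀)/p₁} = 0.946 / 0.26 ≈ 3.6385 → capped at 1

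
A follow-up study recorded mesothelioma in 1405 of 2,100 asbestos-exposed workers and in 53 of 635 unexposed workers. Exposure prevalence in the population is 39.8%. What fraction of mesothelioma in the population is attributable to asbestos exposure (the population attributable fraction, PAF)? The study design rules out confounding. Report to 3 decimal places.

PAF ≈ 0.736

p₁ = P(outcome | exposed) = 1405/2100 = 0.66905
p₀ = P(outcome | unexposed) = 53/635 = 0.083465
Overall risk P(Y=1) = π·p₁ + (1−π)·p₀ = 0.398×0.66905 + 0.602×0.083465 = 0.31653.
Under exogeneity, PAF = [P(Y=1) − p₀] / P(Y=1).
PAF = (0.31653 − 0.083465) / 0.31653 ≈ 0.7363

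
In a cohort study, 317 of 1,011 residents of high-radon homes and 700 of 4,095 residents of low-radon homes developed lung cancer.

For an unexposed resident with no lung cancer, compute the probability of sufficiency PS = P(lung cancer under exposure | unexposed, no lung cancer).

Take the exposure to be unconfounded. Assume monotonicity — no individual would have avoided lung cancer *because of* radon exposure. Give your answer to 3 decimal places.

PS ≈ 0.172

p₁ = P(outcome | exposed) = 317/1011 = 0.31355
p₀ = P(outcome | unexposed) = 700/4095 = 0.17094
Under exogeneity and monotonicity, PS = (p₁ − p₀) / (1 − p₀).
PS = (0.31355 − 0.17094) / (1 − 0.17094) = 0.14261 / 0.82906 ≈ 0.1720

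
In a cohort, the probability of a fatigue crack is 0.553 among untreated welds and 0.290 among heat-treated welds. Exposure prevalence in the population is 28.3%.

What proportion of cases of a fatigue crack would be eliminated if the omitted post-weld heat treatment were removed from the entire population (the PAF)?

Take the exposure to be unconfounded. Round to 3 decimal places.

PAF ≈ 0.204

Let p₁ = 0.553, p₀ = 0.29.
Overall risk P(Y=1) = π·p₁ + (1−π)·p₀ = 0.283×0.553 + 0.717×0.29 = 0.36443.
Under exogeneity, PAF = [P(Y=1) − p₀] / P(Y=1).
PAF = (0.36443 − 0.29) / 0.36443 ≈ 0.2042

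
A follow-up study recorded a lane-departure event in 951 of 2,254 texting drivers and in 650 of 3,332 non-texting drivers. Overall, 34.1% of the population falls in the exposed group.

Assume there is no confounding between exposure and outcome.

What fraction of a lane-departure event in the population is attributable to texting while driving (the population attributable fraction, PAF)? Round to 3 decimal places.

PAF ≈ 0.284

p₁ = P(outcome | exposed) = 951/2254 = 0.42192
p₀ = P(outcome | unexposed) = 650/3332 = 0.19508
Overall risk P(Y=1) = π·p₁ + (1−π)·p₀ = 0.341×0.42192 + 0.659×0.19508 = 0.27243.
Under exogeneity, PAF = [P(Y=1) − p₀] / P(Y=1).
PAF = (0.27243 − 0.19508) / 0.27243 ≈ 0.2839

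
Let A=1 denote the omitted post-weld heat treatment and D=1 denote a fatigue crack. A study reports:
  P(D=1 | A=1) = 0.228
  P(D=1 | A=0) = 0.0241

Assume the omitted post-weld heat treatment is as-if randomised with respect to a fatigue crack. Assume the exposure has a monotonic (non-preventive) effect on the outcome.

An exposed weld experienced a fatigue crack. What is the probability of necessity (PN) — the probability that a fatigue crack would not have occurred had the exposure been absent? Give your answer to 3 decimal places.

Let p₁ = 0.228, p₀ = 0.0241.
Under exogeneity and monotonicity, PN = (p₁ − p₀) / p₁.
PN = (0.228 − 0.0241) / 0.228 = 0.2039 / 0.228 ≈ 0.8943

PN ≈ 0.894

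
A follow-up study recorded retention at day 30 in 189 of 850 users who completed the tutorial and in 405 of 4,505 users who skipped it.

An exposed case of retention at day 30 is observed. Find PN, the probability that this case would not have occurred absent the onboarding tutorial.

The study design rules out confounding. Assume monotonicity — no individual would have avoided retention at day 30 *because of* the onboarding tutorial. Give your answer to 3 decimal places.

p₁ = P(outcome | exposed) = 189/850 = 0.22235
p₀ = P(outcome | unexposed) = 405/4505 = 0.0899
Under exogeneity and monotonicity, PN = (p₁ − p₀) / p₁.
PN = (0.22235 − 0.0899) / 0.22235 = 0.13245 / 0.22235 ≈ 0.5957

PN ≈ 0.596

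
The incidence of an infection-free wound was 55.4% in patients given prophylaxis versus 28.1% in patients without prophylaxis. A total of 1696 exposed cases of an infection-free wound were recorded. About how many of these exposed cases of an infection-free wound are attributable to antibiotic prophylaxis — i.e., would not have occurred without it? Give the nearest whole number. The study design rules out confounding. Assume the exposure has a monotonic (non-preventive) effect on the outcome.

p₁ = 0.554, p₀ = 0.281.
PN = (p₁ − p₀)/p₁ = (0.554 − 0.281) / 0.554 ≈ 0.49278.
Attributable cases ≈ PN × (exposed cases) = 0.49278 × 1696 ≈ 835.75.

about 836 cases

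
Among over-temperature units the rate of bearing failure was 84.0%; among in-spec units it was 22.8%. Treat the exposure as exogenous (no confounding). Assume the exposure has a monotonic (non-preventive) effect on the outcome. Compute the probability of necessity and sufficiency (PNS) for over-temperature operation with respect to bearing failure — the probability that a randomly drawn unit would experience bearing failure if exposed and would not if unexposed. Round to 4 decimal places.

PNS ≈ 0.6120

p₁ = 0.84, p₀ = 0.228.
Under exogeneity and monotonicity, PNS = p₁ − p₀.
PNS = 0.84 − 0.228 = 0.612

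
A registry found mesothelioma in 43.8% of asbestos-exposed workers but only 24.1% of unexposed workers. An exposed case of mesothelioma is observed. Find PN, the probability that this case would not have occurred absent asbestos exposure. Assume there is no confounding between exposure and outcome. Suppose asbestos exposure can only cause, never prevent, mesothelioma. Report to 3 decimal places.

p₁ = 0.438, p₀ = 0.241.
Under exogeneity and monotonicity, PN = (p₁ − p₀) / p₁.
PN = (0.438 − 0.241) / 0.438 = 0.197 / 0.438 ≈ 0.4498

PN ≈ 0.450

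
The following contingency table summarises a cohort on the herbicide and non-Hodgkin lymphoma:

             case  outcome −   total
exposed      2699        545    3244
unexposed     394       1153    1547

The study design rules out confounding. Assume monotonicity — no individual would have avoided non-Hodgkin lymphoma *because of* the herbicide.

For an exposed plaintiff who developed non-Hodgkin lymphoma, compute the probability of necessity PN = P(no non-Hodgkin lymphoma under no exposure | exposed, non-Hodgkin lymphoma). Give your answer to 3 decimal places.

p₁ = P(outcome | exposed) = 2699/3244 = 0.832
p₀ = P(outcome | unexposed) = 394/1547 = 0.25469
Under exogeneity and monotonicity, PN = (p₁ − p₀) / p₁.
PN = (0.832 − 0.25469) / 0.832 = 0.57731 / 0.832 ≈ 0.6939

PN ≈ 0.694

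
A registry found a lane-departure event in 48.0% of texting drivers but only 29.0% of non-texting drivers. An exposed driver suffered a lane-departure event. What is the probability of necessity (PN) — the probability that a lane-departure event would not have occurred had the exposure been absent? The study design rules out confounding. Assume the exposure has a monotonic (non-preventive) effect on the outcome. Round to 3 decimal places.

PN ≈ 0.396

p₁ = 0.48, p₀ = 0.29.
Under exogeneity and monotonicity, PN = (p₁ − p₀) / p₁.
PN = (0.48 − 0.29) / 0.48 = 0.19 / 0.48 ≈ 0.3958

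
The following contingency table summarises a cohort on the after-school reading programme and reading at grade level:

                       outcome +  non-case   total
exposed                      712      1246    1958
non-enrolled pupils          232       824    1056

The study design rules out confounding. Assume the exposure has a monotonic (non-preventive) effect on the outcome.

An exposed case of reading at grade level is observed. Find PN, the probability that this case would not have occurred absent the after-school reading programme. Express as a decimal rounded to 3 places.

PN ≈ 0.396

p₁ = P(outcome | exposed) = 712/1958 = 0.36364
p₀ = P(outcome | unexposed) = 232/1056 = 0.2197
Under exogeneity and monotonicity, PN = (p₁ − p₀)/p₁.
PN = (0.36364 − 0.2197) / 0.36364 ≈ 0.3958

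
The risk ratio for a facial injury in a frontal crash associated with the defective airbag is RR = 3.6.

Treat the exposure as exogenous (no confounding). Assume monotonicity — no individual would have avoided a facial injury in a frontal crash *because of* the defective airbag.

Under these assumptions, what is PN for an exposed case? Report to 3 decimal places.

Under exogeneity and monotonicity, PN = (RR − 1) / RR = 1 − 1/RR.
PN = (3.6 − 1) / 3.6 = 2.6 / 3.6 ≈ 0.7222

PN ≈ 0.722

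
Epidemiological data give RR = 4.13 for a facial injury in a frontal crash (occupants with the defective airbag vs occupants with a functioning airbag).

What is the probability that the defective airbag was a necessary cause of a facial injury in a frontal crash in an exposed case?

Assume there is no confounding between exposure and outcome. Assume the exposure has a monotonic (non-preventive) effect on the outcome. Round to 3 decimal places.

PN ≈ 0.758

Under exogeneity and monotonicity, PN = (RR − 1) / RR = 1 − 1/RR.
PN = (4.13 − 1) / 4.13 = 3.13 / 4.13 ≈ 0.7579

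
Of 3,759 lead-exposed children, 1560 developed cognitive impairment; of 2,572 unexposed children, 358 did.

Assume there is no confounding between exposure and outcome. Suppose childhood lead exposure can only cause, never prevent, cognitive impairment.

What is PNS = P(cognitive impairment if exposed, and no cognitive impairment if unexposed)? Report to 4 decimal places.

PNS ≈ 0.2758

p₁ = P(outcome | exposed) = 1560/3759 = 0.415
p₀ = P(outcome | unexposed) = 358/2572 = 0.13919
Under exogeneity and monotonicity, PNS = p₁ − p₀.
PNS = 0.415 − 0.13919 = 0.27581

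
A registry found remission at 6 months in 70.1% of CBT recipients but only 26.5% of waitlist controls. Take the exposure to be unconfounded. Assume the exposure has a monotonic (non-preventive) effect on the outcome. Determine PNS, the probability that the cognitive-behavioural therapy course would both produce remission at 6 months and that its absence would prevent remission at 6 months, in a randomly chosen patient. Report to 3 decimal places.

PNS ≈ 0.436

p₁ = 0.701, p₀ = 0.265.
Under exogeneity and monotonicity, PNS = p₁ − p₀.
PNS = 0.701 − 0.265 = 0.436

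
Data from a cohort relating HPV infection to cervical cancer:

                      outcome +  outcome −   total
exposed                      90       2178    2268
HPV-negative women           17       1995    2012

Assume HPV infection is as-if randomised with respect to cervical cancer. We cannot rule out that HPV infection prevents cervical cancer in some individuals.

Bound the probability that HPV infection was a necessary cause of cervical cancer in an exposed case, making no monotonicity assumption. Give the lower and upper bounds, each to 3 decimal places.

p₁ = P(outcome | exposed) = 90/2268 = 0.039683
p₀ = P(outcome | unexposed) = 17/2012 = 0.0084493
Under exogeneity alone the bounds on PN are max{0,(p₁−p₀)/p₁} ≤ PN ≤ min{1,(1−p₀)/p₁}.
  lower = (p₁ − p₀)/p₁ = 0.031233 / 0.039683 ≈ 0.7871
  upper = min{1, (1 − p₀)/p₁} = 0.99155 / 0.039683 ≈ 24.9871 → capped at 1

0.787 ≤ PN ≤ 1.000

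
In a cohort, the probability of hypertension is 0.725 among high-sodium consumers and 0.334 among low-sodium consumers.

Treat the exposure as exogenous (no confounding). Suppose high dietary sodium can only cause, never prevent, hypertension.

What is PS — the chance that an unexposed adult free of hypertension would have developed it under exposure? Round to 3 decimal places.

Let p₁ = 0.725, p₀ = 0.334.
Under exogeneity and monotonicity, PS = (p₁ − p₀) / (1 − p₀).
PS = (0.725 − 0.334) / (1 − 0.334) = 0.391 / 0.666 ≈ 0.5871

PS ≈ 0.587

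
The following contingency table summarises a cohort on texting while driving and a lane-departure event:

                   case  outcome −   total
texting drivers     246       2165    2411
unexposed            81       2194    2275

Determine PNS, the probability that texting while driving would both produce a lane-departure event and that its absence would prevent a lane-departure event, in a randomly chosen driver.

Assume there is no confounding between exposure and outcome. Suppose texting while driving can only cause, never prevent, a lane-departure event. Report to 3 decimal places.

p₁ = P(outcome | exposed) = 246/2411 = 0.10203
p₀ = P(outcome | unexposed) = 81/2275 = 0.035604
Under exogeneity and monotonicity, PNS = p₁ − p₀.
PNS = 0.10203 − 0.035604 = 0.066428

PNS ≈ 0.066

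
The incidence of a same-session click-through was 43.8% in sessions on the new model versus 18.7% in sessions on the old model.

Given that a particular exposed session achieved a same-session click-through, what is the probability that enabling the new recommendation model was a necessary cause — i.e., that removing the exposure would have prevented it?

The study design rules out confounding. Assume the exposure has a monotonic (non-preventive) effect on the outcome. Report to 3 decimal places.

PN ≈ 0.573

p₁ = 0.438, p₀ = 0.187.
Under exogeneity and monotonicity, PN = (p₁ − p₀) / p₁.
PN = (0.438 − 0.187) / 0.438 = 0.251 / 0.438 ≈ 0.5731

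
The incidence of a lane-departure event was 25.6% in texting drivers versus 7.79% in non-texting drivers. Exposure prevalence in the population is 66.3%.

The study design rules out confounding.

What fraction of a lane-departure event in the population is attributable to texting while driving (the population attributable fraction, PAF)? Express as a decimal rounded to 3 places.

PAF ≈ 0.603

p₁ = 0.256, p₀ = 0.0779.
Overall risk P(Y=1) = π·p₁ + (1−π)·p₀ = 0.663×0.256 + 0.337×0.0779 = 0.19598.
Under exogeneity, PAF = [P(Y=1) − p₀] / P(Y=1).
PAF = (0.19598 − 0.0779) / 0.19598 ≈ 0.6025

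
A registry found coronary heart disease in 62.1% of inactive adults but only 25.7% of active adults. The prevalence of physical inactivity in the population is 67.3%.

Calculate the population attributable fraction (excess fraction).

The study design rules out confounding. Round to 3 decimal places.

p₁ = 0.621, p₀ = 0.257.
Overall risk P(Y=1) = π·p₁ + (1−π)·p₀ = 0.673×0.621 + 0.327×0.257 = 0.50197.
Under exogeneity, PAF = [P(Y=1) − p₀] / P(Y=1).
PAF = (0.50197 − 0.257) / 0.50197 ≈ 0.4880

PAF ≈ 0.488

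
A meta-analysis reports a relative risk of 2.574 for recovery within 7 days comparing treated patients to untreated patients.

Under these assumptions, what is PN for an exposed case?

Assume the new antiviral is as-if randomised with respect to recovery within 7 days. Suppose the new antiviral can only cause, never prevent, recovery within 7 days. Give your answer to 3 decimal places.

Under exogeneity and monotonicity, PN = (RR − 1) / RR = 1 − 1/RR.
PN = (2.574 − 1) / 2.574 = 1.574 / 2.574 ≈ 0.6115

PN ≈ 0.611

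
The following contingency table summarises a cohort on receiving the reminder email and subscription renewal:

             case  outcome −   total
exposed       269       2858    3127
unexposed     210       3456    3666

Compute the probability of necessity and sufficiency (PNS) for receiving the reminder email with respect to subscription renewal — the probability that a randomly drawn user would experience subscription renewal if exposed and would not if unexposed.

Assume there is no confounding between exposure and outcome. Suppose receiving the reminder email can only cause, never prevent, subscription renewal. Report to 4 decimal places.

PNS ≈ 0.0287

p₁ = P(outcome | exposed) = 269/3127 = 0.086025
p₀ = P(outcome | unexposed) = 210/3666 = 0.057283
Under exogeneity and monotonicity, PNS = p₁ − p₀.
PNS = 0.086025 − 0.057283 = 0.028742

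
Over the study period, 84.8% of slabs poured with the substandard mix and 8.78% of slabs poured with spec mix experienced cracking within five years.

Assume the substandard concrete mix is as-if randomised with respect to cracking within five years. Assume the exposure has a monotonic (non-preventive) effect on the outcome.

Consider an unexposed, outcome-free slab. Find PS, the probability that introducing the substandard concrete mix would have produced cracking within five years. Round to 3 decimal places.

p₁ = 0.848, p₀ = 0.0878.
Under exogeneity and monotonicity, PS = (p₁ − p₀) / (1 − p₀).
PS = (0.848 − 0.0878) / (1 − 0.0878) = 0.7602 / 0.9122 ≈ 0.8334

PS ≈ 0.833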